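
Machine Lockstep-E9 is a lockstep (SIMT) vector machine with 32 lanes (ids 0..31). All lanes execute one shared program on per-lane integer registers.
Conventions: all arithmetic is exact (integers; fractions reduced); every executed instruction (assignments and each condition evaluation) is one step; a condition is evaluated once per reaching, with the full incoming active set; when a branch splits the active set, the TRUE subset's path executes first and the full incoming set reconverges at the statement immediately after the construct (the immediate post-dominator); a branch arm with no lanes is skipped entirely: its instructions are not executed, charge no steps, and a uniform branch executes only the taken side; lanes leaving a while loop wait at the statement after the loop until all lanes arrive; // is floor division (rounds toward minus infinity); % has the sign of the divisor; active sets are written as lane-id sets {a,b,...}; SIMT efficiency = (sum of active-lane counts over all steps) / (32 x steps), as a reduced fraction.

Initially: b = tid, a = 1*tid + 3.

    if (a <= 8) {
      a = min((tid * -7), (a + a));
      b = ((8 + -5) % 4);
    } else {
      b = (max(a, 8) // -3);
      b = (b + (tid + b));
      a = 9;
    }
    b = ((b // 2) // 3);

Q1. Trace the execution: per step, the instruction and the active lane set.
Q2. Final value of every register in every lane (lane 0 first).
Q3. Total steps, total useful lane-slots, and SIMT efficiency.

step 0: eval (a <= 8)                {0,1,2,3,4,5,6,7,8,9,10,11,12,13,14,15,16,17,18,19,20,21,22,23,24,25,26,27,28,29,30,31}
step 1: a <- min((tid * -7), (a + a)) {0,1,2,3,4,5}
step 2: b <- ((8 + -5) % 4)          {0,1,2,3,4,5}
step 3: b <- (max(a, 8) // -3)       {6,7,8,9,10,11,12,13,14,15,16,17,18,19,20,21,22,23,24,25,26,27,28,29,30,31}
step 4: b <- (b + (tid + b))         {6,7,8,9,10,11,12,13,14,15,16,17,18,19,20,21,22,23,24,25,26,27,28,29,30,31}
step 5: a <- 9                       {6,7,8,9,10,11,12,13,14,15,16,17,18,19,20,21,22,23,24,25,26,27,28,29,30,31}
step 6: b <- ((b // 2) // 3)         {0,1,2,3,4,5,6,7,8,9,10,11,12,13,14,15,16,17,18,19,20,21,22,23,24,25,26,27,28,29,30,31}

Answer: 7 steps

b: 0,0,0,0,0,0,0,-1,0,0,0,0,0,0,0,0,0,0,0,0,0,0,0,0,1,0,1,1,1,1,1,1
a: 0,-7,-14,-21,-28,-35,9,9,9,9,9,9,9,9,9,9,9,9,9,9,9,9,9,9,9,9,9,9,9,9,9,9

steps = 7; useful = 154; efficiency = 154/224 = 11/16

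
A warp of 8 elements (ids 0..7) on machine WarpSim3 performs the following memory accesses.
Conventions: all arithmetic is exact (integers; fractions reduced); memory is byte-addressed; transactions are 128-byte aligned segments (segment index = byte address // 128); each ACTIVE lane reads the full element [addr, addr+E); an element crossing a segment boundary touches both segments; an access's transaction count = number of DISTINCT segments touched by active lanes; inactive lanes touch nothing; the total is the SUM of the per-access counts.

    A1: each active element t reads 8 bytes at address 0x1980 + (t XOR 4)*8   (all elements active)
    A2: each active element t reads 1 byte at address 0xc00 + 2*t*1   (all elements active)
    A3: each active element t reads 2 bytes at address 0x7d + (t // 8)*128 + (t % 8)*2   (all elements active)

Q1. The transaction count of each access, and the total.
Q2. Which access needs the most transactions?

A1: 1 transaction
A2: 1 transaction
A3: 2 transactions

Answer: 1,1,2; total 4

Answer: A3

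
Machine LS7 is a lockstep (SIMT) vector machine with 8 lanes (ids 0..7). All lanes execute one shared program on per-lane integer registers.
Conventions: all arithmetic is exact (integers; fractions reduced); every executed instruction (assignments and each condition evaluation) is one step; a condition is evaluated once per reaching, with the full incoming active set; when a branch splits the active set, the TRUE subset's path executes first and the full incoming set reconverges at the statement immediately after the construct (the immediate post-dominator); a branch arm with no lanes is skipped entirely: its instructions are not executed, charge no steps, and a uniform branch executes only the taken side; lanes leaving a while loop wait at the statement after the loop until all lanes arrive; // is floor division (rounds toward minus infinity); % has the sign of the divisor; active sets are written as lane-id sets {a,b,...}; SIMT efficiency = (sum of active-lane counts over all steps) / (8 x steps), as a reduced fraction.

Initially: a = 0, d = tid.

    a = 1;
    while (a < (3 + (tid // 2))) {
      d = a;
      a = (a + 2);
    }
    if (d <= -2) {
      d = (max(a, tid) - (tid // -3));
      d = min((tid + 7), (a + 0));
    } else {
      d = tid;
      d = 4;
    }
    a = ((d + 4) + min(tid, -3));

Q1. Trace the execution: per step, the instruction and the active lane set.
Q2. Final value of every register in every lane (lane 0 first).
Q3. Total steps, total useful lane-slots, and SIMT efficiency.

step 0: a <- 1                       {0,1,2,3,4,5,6,7}
step 1: eval (a < (3 + (tid // 2)))  {0,1,2,3,4,5,6,7}
step 2: d <- a                       {0,1,2,3,4,5,6,7}
step 3: a <- (a + 2)                 {0,1,2,3,4,5,6,7}
step 4: eval (a < (3 + (tid // 2)))  {0,1,2,3,4,5,6,7}
step 5: d <- a                       {2,3,4,5,6,7}
step 6: a <- (a + 2)                 {2,3,4,5,6,7}
step 7: eval (a < (3 + (tid // 2)))  {2,3,4,5,6,7}
step 8: d <- a                       {6,7}
step 9: a <- (a + 2)                 {6,7}
step 10: eval (a < (3 + (tid // 2)))  {6,7}
step 11: eval (d <= -2)               {0,1,2,3,4,5,6,7}
step 12: d <- tid                     {0,1,2,3,4,5,6,7}
step 13: d <- 4                       {0,1,2,3,4,5,6,7}
step 14: a <- ((d + 4) + min(tid, -3)) {0,1,2,3,4,5,6,7}

Answer: 15 steps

a: 5,5,5,5,5,5,5,5
d: 4,4,4,4,4,4,4,4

steps = 15; useful = 96; efficiency = 96/120 = 4/5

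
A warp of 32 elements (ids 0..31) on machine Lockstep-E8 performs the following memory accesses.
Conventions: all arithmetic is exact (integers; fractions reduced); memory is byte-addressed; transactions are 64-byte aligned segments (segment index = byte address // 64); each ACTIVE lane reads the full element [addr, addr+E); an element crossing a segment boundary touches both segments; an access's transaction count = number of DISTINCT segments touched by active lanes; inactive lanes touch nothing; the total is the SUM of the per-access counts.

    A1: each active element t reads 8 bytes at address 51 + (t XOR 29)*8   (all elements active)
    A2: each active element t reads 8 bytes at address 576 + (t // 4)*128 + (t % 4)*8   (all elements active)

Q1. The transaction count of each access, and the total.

A1: 5 transactions
A2: 8 transactions

Answer: 5,8; total 13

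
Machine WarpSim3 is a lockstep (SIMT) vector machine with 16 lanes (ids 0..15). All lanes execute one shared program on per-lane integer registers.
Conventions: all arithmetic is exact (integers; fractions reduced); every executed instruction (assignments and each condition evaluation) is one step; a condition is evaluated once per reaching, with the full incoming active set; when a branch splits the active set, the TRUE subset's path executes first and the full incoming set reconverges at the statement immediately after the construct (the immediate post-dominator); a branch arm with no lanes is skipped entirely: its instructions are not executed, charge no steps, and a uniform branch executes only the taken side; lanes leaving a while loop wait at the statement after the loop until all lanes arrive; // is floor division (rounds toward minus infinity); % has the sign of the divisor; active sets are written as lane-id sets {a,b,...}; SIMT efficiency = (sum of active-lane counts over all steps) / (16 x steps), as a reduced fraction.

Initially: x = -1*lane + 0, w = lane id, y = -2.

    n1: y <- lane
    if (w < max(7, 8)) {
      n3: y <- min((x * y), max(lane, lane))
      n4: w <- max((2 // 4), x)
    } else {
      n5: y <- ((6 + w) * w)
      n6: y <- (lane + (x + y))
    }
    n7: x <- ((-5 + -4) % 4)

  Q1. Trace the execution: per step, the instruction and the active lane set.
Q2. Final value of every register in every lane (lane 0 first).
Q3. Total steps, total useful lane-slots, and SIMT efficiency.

step 0: y <- lane                    {0,1,2,3,4,5,6,7,8,9,10,11,12,13,14,15}
step 1: eval (w < max(7, 8))         {0,1,2,3,4,5,6,7,8,9,10,11,12,13,14,15}
step 2: y <- min((x * y), max(lane, lane)) {0,1,2,3,4,5,6,7}
step 3: w <- max((2 // 4), x)        {0,1,2,3,4,5,6,7}
step 4: y <- ((6 + w) * w)           {8,9,10,11,12,13,14,15}
step 5: y <- (lane + (x + y))        {8,9,10,11,12,13,14,15}
step 6: x <- ((-5 + -4) % 4)         {0,1,2,3,4,5,6,7,8,9,10,11,12,13,14,15}

Answer: 7 steps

x: 3,3,3,3,3,3,3,3,3,3,3,3,3,3,3,3
w: 0,0,0,0,0,0,0,0,8,9,10,11,12,13,14,15
y: 0,-1,-4,-9,-16,-25,-36,-49,112,135,160,187,216,247,280,315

steps = 7; useful = 80; efficiency = 80/112 = 5/7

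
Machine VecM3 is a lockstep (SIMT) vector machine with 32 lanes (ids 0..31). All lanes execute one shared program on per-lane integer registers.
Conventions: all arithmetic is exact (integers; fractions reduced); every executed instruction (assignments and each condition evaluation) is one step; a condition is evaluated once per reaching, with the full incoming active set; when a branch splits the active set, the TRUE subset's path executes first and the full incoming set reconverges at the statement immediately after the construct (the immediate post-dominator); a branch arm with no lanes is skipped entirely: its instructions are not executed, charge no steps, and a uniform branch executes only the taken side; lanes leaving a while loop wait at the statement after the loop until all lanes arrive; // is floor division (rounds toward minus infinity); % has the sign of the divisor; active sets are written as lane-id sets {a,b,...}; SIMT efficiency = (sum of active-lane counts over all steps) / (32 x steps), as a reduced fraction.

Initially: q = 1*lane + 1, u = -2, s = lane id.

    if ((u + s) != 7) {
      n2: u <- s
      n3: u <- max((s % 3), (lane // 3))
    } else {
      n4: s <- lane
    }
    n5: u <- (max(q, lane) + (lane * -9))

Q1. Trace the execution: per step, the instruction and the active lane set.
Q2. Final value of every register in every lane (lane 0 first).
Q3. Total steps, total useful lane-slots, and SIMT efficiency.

step 0: eval ((u + s) != 7)          {0,1,2,3,4,5,6,7,8,9,10,11,12,13,14,15,16,17,18,19,20,21,22,23,24,25,26,27,28,29,30,31}
step 1: u <- s                       {0,1,2,3,4,5,6,7,8,10,11,12,13,14,15,16,17,18,19,20,21,22,23,24,25,26,27,28,29,30,31}
step 2: u <- max((s % 3), (lane // 3)) {0,1,2,3,4,5,6,7,8,10,11,12,13,14,15,16,17,18,19,20,21,22,23,24,25,26,27,28,29,30,31}
step 3: s <- lane                    {9}
step 4: u <- (max(q, lane) + (lane * -9)) {0,1,2,3,4,5,6,7,8,9,10,11,12,13,14,15,16,17,18,19,20,21,22,23,24,25,26,27,28,29,30,31}

Answer: 5 steps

q: 1,2,3,4,5,6,7,8,9,10,11,12,13,14,15,16,17,18,19,20,21,22,23,24,25,26,27,28,29,30,31,32
u: 1,-7,-15,-23,-31,-39,-47,-55,-63,-71,-79,-87,-95,-103,-111,-119,-127,-135,-143,-151,-159,-167,-175,-183,-191,-199,-207,-215,-223,-231,-239,-247
s: 0,1,2,3,4,5,6,7,8,9,10,11,12,13,14,15,16,17,18,19,20,21,22,23,24,25,26,27,28,29,30,31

steps = 5; useful = 127; efficiency = 127/160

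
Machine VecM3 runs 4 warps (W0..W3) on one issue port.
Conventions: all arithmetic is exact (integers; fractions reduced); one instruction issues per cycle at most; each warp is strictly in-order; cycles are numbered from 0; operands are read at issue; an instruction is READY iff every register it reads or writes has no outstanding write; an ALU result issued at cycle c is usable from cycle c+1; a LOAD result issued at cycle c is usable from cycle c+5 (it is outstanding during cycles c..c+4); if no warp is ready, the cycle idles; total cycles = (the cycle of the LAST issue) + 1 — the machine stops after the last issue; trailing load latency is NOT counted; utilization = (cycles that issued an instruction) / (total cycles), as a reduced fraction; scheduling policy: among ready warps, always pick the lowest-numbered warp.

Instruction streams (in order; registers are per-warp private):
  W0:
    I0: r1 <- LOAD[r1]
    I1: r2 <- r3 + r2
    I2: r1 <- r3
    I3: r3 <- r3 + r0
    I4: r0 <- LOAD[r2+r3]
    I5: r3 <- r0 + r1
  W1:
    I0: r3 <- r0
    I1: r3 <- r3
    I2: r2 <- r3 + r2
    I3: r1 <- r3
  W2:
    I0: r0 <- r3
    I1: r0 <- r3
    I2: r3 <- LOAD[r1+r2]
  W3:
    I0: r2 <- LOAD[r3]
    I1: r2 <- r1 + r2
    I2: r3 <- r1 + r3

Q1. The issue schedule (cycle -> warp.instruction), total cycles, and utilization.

cycle 0: W0.I0
cycle 1: W0.I1
cycle 2: W1.I0
cycle 3: W1.I1
cycle 4: W1.I2
cycle 5: W0.I2
cycle 6: W0.I3
cycle 7: W0.I4
cycle 8: W1.I3
cycle 9: W2.I0
cycle 10: W2.I1
cycle 11: W2.I2
cycle 12: W0.I5
cycle 13: W3.I0
cycle 14: idle
cycle 15: idle
cycle 16: idle
cycle 17: idle
cycle 18: W3.I1
cycle 19: W3.I2

Answer: 20 cycles, utilization 4/5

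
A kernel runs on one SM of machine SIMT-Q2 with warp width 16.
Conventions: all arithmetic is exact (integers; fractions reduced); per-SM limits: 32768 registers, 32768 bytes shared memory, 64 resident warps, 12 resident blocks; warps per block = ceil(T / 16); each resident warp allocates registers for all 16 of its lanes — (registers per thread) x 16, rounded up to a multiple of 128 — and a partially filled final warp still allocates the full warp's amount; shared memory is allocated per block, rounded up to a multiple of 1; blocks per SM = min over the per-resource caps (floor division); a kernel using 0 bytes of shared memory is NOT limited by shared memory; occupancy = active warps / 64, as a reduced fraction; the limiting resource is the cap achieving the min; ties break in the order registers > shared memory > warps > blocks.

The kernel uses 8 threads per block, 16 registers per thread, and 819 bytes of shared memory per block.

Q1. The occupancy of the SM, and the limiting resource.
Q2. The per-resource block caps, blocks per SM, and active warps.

Answer: occupancy 3/16, limited by blocks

registers: 128 blocks
shared memory: 40 blocks
warps: 64 blocks
blocks: 12 blocks

Answer: 12 blocks, 12 active warps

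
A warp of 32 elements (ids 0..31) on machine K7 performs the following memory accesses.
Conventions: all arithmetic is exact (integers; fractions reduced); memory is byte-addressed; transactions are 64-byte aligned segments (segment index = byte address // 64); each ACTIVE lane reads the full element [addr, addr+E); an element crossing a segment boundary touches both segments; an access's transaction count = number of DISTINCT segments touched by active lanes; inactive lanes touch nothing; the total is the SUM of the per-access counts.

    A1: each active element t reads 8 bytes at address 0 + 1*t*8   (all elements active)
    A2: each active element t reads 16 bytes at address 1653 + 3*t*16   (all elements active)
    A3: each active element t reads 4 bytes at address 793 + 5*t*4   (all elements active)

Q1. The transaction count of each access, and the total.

A1: 4 transactions
A2: 25 transactions
A3: 11 transactions

Answer: 4,25,11; total 40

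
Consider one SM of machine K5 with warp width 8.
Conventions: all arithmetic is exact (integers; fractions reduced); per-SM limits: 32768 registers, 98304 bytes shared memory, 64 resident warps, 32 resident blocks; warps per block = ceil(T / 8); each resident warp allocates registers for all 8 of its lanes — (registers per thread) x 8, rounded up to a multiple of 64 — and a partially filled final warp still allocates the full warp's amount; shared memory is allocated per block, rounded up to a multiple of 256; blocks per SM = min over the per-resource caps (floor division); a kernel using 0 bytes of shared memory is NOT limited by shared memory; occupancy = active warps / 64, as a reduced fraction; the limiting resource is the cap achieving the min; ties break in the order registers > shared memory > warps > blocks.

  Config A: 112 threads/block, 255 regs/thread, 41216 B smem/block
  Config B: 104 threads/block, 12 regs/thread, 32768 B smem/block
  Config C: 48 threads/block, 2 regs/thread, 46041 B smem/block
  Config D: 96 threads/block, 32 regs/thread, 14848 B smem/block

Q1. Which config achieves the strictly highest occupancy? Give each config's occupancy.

occupancies: A 7/32, B 39/64, C 3/16, D 15/16

Answer: D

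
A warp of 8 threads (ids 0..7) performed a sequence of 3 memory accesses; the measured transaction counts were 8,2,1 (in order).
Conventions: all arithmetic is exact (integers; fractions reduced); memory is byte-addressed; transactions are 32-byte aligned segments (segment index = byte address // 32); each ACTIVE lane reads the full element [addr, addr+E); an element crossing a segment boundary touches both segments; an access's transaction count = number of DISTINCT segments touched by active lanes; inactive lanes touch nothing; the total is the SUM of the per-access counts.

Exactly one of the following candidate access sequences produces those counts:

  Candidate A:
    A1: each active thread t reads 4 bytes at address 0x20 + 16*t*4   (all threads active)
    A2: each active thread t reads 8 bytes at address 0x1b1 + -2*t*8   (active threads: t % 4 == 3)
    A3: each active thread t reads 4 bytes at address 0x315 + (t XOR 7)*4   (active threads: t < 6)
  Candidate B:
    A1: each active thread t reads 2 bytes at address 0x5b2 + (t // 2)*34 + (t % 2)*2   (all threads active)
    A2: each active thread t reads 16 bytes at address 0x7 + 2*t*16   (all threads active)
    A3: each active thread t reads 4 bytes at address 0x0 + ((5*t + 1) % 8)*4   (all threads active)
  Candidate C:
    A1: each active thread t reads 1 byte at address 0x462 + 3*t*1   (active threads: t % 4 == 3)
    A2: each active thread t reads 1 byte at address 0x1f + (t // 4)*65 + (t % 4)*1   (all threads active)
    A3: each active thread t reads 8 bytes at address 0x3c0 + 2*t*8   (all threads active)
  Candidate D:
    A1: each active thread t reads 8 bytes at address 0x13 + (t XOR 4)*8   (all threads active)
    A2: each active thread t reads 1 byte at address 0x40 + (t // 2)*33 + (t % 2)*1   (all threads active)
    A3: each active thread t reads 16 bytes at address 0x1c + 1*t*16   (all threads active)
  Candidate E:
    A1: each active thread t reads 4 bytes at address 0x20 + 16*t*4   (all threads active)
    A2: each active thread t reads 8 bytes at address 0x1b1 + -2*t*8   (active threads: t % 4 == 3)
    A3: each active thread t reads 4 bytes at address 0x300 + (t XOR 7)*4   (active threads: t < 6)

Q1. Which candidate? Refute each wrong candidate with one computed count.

A: A3 gives 2 transactions, not 1
B: A1 gives 4 transactions, not 8
C: A1 gives 1 transaction, not 8
D: A1 gives 3 transactions, not 8
E: all counts match (8,2,1)

Answer: E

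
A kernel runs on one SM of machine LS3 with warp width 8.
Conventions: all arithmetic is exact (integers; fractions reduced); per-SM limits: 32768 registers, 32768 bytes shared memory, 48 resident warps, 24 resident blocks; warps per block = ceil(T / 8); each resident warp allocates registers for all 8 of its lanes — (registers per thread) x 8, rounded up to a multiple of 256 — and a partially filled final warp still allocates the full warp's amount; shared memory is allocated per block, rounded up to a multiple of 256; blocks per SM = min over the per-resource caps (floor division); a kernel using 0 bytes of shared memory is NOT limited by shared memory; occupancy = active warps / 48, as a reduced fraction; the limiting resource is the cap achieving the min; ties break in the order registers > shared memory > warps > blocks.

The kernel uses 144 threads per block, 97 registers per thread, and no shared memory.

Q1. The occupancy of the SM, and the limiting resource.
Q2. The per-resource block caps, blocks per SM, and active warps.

Answer: occupancy 3/8, limited by registers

registers: 1 block
shared memory: no limit (kernel uses none)
warps: 2 blocks
blocks: 24 blocks

Answer: 1 block, 18 active warps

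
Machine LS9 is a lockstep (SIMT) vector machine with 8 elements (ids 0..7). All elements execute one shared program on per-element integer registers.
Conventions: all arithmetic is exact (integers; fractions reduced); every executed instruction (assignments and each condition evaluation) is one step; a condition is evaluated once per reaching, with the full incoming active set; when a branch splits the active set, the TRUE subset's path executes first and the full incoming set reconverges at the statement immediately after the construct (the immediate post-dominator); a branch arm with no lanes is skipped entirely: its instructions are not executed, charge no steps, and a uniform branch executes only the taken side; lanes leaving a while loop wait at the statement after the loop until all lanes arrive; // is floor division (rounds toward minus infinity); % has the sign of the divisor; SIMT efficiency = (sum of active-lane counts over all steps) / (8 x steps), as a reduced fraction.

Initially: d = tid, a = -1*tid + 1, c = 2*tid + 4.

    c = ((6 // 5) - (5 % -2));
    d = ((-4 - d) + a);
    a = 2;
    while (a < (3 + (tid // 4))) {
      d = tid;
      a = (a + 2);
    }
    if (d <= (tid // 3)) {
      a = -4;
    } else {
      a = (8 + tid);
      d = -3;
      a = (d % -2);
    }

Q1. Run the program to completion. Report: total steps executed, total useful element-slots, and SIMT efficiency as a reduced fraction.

Answer: 12 steps, 86 useful, 43/48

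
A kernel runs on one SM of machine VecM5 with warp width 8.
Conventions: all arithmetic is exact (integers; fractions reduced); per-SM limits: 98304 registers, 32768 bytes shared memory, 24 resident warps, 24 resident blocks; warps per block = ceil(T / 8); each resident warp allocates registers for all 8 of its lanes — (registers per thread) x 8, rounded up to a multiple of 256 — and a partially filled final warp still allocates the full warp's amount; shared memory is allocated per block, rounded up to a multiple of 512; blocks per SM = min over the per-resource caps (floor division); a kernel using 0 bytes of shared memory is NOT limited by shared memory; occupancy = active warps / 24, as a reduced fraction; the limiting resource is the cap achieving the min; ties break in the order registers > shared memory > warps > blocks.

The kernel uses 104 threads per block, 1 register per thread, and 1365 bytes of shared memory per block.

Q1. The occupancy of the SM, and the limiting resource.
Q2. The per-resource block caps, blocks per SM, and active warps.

Answer: occupancy 13/24, limited by warps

registers: 29 blocks
shared memory: 21 blocks
warps: 1 block
blocks: 24 blocks

Answer: 1 block, 13 active warps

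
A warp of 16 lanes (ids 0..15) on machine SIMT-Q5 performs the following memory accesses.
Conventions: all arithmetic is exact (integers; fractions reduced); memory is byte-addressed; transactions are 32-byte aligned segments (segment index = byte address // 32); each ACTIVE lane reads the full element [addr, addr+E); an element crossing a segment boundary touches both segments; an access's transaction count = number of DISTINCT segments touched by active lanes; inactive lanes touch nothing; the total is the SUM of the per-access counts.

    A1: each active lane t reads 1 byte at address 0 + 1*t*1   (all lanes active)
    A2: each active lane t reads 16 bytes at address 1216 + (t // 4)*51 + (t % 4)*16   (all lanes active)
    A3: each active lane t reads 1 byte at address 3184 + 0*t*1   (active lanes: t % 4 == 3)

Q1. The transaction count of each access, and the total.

A1: 1 transaction
A2: 7 transactions
A3: 1 transaction

Answer: 1,7,1; total 9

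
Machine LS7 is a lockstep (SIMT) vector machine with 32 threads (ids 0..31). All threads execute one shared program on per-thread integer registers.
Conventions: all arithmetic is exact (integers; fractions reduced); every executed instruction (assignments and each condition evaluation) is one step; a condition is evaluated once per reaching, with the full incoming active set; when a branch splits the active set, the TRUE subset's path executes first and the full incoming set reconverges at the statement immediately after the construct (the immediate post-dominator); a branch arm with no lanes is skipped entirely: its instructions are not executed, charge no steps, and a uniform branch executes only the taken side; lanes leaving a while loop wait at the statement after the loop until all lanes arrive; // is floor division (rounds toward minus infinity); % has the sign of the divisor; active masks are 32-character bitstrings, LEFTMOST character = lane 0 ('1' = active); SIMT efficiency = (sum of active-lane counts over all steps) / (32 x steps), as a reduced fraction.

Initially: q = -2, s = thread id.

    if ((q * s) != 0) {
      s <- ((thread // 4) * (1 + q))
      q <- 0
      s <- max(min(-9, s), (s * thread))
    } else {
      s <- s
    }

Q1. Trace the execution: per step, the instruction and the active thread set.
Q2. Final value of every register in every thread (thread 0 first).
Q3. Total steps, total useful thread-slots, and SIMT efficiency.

step 0: eval ((q * s) != 0)          11111111111111111111111111111111
step 1: s <- ((thread // 4) * (1 + q)) 01111111111111111111111111111111
step 2: q <- 0                       01111111111111111111111111111111
step 3: s <- max(min(-9, s), (s * thread)) 01111111111111111111111111111111
step 4: s <- s                       10000000000000000000000000000000

Answer: 5 steps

q: -2,0,0,0,0,0,0,0,0,0,0,0,0,0,0,0,0,0,0,0,0,0,0,0,0,0,0,0,0,0,0,0
s: 0,0,0,0,-4,-5,-6,-7,-9,-9,-9,-9,-9,-9,-9,-9,-9,-9,-9,-9,-9,-9,-9,-9,-9,-9,-9,-9,-9,-9,-9,-9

steps = 5; useful = 126; efficiency = 126/160 = 63/80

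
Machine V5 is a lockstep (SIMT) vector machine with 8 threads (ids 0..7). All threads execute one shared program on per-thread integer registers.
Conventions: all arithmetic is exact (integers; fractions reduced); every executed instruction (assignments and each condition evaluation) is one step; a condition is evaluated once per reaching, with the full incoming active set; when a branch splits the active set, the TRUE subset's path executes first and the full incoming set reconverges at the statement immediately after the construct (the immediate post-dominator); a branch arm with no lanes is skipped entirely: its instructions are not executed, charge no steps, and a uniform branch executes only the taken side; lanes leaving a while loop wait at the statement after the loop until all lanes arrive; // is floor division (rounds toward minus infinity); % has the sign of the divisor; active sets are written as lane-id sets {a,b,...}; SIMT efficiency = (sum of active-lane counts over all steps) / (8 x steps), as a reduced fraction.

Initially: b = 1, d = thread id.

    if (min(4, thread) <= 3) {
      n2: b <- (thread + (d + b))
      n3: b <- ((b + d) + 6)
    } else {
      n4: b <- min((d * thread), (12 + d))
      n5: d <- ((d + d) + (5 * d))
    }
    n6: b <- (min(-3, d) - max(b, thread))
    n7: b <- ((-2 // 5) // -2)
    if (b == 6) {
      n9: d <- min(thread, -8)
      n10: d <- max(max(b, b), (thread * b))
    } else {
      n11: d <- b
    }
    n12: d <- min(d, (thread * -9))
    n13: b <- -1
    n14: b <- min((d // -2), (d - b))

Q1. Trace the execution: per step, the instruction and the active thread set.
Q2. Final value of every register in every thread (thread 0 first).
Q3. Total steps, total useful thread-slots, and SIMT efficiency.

step 0: eval (min(4, thread) <= 3)   {0,1,2,3,4,5,6,7}
step 1: b <- (thread + (d + b))      {0,1,2,3}
step 2: b <- ((b + d) + 6)           {0,1,2,3}
step 3: b <- min((d * thread), (12 + d)) {4,5,6,7}
step 4: d <- ((d + d) + (5 * d))     {4,5,6,7}
step 5: b <- (min(-3, d) - max(b, thread)) {0,1,2,3,4,5,6,7}
step 6: b <- ((-2 // 5) // -2)       {0,1,2,3,4,5,6,7}
step 7: eval (b == 6)                {0,1,2,3,4,5,6,7}
step 8: d <- b                       {0,1,2,3,4,5,6,7}
step 9: d <- min(d, (thread * -9))   {0,1,2,3,4,5,6,7}
step 10: b <- -1                      {0,1,2,3,4,5,6,7}
step 11: b <- min((d // -2), (d - b)) {0,1,2,3,4,5,6,7}

Answer: 12 steps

b: 0,-8,-17,-26,-35,-44,-53,-62
d: 0,-9,-18,-27,-36,-45,-54,-63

steps = 12; useful = 80; efficiency = 80/96 = 5/6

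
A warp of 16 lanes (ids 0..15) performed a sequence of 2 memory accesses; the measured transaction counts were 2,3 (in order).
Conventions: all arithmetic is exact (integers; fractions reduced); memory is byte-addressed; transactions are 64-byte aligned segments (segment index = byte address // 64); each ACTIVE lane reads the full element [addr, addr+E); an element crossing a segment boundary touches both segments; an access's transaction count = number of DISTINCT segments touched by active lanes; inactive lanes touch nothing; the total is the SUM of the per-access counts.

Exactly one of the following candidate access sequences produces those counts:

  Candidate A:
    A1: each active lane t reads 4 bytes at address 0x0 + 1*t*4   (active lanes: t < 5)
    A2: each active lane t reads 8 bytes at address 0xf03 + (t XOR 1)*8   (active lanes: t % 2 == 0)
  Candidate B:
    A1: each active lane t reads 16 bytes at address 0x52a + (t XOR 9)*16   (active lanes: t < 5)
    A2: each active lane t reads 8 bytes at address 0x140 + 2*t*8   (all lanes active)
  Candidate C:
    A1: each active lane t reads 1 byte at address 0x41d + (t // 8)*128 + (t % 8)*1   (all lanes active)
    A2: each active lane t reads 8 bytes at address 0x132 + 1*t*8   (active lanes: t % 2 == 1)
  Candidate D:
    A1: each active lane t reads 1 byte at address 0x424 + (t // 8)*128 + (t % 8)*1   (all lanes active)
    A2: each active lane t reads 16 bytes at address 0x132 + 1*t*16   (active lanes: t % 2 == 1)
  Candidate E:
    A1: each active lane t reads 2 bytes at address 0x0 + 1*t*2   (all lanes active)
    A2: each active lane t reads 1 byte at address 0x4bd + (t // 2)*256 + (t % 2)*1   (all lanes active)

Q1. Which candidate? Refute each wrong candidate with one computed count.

A: A1 gives 1 transaction, not 2
B: A1 gives 3 transactions, not 2
D: A2 gives 4 transactions, not 3
E: A1 gives 1 transaction, not 2
C: all counts match (2,3)

Answer: C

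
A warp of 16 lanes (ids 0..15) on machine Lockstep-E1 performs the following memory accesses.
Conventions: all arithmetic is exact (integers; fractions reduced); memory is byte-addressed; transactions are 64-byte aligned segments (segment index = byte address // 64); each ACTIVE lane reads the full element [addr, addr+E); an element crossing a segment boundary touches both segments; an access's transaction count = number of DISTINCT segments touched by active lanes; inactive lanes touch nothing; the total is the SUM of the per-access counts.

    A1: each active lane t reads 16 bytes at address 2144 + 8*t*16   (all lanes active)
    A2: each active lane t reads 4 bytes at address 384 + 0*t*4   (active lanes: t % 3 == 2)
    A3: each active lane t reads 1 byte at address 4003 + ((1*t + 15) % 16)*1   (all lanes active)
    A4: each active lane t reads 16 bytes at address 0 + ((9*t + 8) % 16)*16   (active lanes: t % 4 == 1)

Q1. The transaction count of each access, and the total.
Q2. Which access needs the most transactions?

A1: 16 transactions
A2: 1 transaction
A3: 1 transaction
A4: 4 transactions

Answer: 16,1,1,4; total 22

Answer: A1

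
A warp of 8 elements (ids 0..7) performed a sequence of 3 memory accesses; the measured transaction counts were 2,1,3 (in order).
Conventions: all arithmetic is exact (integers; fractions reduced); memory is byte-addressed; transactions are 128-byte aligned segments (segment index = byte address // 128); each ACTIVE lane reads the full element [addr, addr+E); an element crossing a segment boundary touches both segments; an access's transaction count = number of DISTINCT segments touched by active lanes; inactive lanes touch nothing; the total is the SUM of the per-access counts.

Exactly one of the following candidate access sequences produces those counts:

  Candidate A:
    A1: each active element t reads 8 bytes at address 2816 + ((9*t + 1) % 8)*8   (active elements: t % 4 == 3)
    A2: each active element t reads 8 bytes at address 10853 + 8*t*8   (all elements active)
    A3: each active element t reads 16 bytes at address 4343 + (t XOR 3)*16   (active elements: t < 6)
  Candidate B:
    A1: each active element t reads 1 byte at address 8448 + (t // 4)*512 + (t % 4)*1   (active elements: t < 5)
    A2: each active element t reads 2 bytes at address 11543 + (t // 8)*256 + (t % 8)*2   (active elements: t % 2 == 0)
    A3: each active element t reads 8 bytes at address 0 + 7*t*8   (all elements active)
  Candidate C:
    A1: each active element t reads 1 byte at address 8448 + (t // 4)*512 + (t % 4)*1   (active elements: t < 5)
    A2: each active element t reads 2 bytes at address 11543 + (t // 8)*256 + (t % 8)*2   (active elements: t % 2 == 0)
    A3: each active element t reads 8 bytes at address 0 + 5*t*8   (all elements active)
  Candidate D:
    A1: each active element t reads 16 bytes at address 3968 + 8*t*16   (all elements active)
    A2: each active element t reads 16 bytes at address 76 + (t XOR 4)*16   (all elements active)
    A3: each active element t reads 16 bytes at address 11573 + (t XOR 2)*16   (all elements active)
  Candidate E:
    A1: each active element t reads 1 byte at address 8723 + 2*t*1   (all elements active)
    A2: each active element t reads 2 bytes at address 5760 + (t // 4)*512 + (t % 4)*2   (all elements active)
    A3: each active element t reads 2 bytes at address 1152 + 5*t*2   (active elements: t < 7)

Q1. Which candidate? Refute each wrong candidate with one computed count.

A: A1 gives 1 transaction, not 2
B: A3 gives 4 transactions, not 3
D: A1 gives 8 transactions, not 2
E: A1 gives 1 transaction, not 2
C: all counts match (2,1,3)

Answer: C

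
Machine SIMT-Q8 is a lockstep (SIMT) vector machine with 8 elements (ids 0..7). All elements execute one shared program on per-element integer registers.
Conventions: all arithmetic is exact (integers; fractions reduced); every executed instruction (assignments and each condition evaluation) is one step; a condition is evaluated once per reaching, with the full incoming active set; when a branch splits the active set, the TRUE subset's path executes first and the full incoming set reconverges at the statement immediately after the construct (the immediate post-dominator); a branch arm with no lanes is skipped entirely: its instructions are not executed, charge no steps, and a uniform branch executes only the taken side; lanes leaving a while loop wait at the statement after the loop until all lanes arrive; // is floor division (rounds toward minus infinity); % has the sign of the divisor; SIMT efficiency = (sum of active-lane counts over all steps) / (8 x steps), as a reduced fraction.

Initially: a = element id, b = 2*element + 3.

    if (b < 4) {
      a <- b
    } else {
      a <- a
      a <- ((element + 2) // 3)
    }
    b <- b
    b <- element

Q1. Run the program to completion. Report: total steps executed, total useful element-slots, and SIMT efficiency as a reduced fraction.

Answer: 6 steps, 39 useful, 13/16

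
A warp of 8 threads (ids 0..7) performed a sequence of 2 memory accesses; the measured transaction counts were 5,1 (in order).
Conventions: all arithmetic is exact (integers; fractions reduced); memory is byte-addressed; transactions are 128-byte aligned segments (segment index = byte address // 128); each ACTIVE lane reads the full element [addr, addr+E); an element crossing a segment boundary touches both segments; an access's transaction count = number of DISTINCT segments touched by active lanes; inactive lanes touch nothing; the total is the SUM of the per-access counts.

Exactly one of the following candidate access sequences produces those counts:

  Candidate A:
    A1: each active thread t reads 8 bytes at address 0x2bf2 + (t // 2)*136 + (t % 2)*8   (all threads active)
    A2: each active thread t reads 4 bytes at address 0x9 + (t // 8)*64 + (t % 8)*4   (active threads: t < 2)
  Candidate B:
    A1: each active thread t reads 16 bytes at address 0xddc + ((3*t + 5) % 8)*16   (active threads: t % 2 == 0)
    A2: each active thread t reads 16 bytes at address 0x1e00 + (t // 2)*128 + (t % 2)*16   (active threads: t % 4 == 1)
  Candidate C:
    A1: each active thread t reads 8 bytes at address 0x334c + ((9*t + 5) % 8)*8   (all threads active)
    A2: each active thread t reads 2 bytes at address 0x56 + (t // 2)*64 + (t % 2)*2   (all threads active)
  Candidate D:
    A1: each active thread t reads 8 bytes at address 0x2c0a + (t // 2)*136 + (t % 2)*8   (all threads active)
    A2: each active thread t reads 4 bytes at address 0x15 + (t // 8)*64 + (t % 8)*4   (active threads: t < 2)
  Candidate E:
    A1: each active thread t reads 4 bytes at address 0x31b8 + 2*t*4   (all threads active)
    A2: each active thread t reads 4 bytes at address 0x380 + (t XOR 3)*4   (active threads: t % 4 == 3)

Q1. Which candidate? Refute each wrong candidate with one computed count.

B: A1 gives 2 transactions, not 5
C: A1 gives 2 transactions, not 5
D: A1 gives 4 transactions, not 5
E: A1 gives 1 transaction, not 5
A: all counts match (5,1)

Answer: A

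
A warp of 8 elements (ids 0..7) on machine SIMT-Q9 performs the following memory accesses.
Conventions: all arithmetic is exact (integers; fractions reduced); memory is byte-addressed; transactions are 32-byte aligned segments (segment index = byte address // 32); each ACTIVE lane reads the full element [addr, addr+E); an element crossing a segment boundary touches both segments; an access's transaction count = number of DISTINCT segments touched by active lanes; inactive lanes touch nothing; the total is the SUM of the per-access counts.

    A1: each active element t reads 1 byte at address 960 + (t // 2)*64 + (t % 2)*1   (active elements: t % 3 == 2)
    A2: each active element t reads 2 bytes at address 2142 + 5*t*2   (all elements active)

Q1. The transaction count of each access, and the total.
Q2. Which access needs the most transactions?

A1: 2 transactions
A2: 4 transactions

Answer: 2,4; total 6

Answer: A2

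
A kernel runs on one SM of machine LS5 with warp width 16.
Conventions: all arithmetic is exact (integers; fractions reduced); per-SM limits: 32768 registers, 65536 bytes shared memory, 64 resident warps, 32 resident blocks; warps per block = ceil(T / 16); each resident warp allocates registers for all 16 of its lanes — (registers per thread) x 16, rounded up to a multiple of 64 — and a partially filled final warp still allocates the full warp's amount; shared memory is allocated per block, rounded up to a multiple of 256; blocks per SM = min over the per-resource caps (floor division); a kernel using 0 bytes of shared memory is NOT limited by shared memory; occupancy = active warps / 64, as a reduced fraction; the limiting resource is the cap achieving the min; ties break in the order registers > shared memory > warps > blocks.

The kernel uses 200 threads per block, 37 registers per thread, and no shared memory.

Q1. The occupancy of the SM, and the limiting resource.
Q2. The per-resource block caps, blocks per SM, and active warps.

Answer: occupancy 39/64, limited by registers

registers: 3 blocks
shared memory: no limit (kernel uses none)
warps: 4 blocks
blocks: 32 blocks

Answer: 3 blocks, 39 active warps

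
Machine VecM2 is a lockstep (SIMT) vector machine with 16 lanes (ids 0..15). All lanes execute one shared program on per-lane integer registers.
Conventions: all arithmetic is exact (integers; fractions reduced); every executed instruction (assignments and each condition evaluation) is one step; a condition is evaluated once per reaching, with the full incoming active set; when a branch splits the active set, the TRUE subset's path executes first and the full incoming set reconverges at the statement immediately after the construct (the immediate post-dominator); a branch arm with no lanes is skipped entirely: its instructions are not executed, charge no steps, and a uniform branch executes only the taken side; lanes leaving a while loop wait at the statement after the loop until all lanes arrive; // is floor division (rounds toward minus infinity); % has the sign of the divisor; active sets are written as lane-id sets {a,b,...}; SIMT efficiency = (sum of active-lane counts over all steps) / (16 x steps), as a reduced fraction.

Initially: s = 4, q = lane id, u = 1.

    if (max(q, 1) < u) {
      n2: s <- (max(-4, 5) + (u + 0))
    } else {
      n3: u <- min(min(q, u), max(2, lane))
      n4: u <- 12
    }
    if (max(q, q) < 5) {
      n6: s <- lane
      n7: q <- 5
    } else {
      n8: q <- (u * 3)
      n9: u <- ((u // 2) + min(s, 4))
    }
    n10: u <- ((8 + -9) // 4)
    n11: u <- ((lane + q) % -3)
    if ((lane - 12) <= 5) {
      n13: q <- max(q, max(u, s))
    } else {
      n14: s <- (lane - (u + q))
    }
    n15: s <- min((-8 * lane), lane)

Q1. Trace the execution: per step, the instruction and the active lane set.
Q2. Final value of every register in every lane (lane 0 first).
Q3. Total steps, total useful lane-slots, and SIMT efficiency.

step 0: eval (max(q, 1) < u)         {0,1,2,3,4,5,6,7,8,9,10,11,12,13,14,15}
step 1: u <- min(min(q, u), max(2, lane)) {0,1,2,3,4,5,6,7,8,9,10,11,12,13,14,15}
step 2: u <- 12                      {0,1,2,3,4,5,6,7,8,9,10,11,12,13,14,15}
step 3: eval (max(q, q) < 5)         {0,1,2,3,4,5,6,7,8,9,10,11,12,13,14,15}
step 4: s <- lane                    {0,1,2,3,4}
step 5: q <- 5                       {0,1,2,3,4}
step 6: q <- (u * 3)                 {5,6,7,8,9,10,11,12,13,14,15}
step 7: u <- ((u // 2) + min(s, 4))  {5,6,7,8,9,10,11,12,13,14,15}
step 8: u <- ((8 + -9) // 4)         {0,1,2,3,4,5,6,7,8,9,10,11,12,13,14,15}
step 9: u <- ((lane + q) % -3)       {0,1,2,3,4,5,6,7,8,9,10,11,12,13,14,15}
step 10: eval ((lane - 12) <= 5)      {0,1,2,3,4,5,6,7,8,9,10,11,12,13,14,15}
step 11: q <- max(q, max(u, s))       {0,1,2,3,4,5,6,7,8,9,10,11,12,13,14,15}
step 12: s <- min((-8 * lane), lane)  {0,1,2,3,4,5,6,7,8,9,10,11,12,13,14,15}

Answer: 13 steps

s: 0,-8,-16,-24,-32,-40,-48,-56,-64,-72,-80,-88,-96,-104,-112,-120
q: 5,5,5,5,5,36,36,36,36,36,36,36,36,36,36,36
u: -1,0,-2,-1,0,-1,0,-2,-1,0,-2,-1,0,-2,-1,0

steps = 13; useful = 176; efficiency = 176/208 = 11/13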